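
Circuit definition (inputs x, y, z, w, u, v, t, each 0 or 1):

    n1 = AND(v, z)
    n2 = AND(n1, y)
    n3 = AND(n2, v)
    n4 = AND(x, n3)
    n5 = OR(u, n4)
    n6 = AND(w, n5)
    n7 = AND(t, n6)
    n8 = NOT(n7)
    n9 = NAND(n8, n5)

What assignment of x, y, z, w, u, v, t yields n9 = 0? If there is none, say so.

x=0, y=1, z=0, w=0, u=1, v=1, t=1

n9 = NAND(n8, n5) must be 0, so both n8 = 1 and n5 = 1.
n8 = NOT(n7) must be 1, so n7 = 0.
Check with x=0, y=1, z=0, w=0, u=1, v=1, t=1:
n1 = AND(v, z) = AND(1, 0) = 0
n2 = AND(n1, y) = AND(0, 1) = 0
n3 = AND(n2, v) = AND(0, 1) = 0
n4 = AND(x, n3) = AND(0, 0) = 0
n5 = OR(u, n4) = OR(1, 0) = 1
n6 = AND(w, n5) = AND(0, 1) = 0
n7 = AND(t, n6) = AND(1, 0) = 0
n8 = NOT(n7) = NOT 0 = 1
n9 = NAND(n8, n5) = NAND(1, 1) = 0
So n9 = 0 as required.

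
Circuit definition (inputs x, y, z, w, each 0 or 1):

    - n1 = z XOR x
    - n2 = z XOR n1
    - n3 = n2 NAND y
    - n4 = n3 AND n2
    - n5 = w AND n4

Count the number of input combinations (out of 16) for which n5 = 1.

n5 = w AND n4 must be 1, so both w = 1 and n4 = 1.
n4 = n3 AND n2 must be 1, so both n3 = 1 and n2 = 1.
n3 = n2 NAND y must be 1, so at least one of n2, y is 0.
Satisfying assignments:
  x=1, y=0, z=0, w=1
  x=1, y=0, z=1, w=1

2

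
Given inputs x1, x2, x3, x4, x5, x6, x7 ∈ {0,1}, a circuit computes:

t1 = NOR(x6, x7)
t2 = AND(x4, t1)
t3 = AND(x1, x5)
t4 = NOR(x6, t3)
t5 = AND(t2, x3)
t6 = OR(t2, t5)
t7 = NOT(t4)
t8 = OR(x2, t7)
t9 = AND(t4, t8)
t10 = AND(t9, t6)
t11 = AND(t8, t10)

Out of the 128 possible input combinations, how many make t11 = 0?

t11 = AND(t8, t10) must be 0, so at least one of t8, t10 is 0.
Enumerating the 128 input combinations, 122 give t11 = 0 and 6 give t11 = 1.

122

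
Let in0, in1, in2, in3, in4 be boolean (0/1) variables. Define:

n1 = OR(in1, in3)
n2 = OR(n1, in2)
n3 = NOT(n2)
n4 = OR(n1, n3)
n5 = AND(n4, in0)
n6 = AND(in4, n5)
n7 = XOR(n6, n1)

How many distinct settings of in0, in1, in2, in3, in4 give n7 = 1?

n7 = XOR(n6, n1) must be 1, so n6 and n1 differ.
Enumerating the 32 input combinations, 19 give n7 = 1 and 13 give n7 = 0.

19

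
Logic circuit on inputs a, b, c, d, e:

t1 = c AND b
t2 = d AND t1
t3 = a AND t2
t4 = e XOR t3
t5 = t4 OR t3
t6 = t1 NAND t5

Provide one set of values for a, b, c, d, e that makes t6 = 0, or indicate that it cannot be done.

a=1 b=1 c=1 d=1 e=0

t6 = t1 NAND t5 must be 0, so both t1 = 1 and t5 = 1.
t1 = c AND b must be 1, so both c = 1 and b = 1.
t5 = t4 OR t3 must be 1, so at least one of t4, t3 is 1.
Check with a=1 b=1 c=1 d=1 e=0:
t1 = c AND b = 1 AND 1 = 1
t2 = d AND t1 = 1 AND 1 = 1
t3 = a AND t2 = 1 AND 1 = 1
t4 = e XOR t3 = 0 XOR 1 = 1
t5 = t4 OR t3 = 1 OR 1 = 1
t6 = t1 NAND t5 = 1 NAND 1 = 0
So t6 = 0 as required.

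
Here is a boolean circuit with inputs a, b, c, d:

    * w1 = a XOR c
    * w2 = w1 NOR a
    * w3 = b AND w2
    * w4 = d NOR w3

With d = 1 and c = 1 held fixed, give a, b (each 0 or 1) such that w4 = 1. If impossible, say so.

no solution exists

With d = 1 and c = 1 fixed, none of the 4 settings of a, b give w4 = 1.
For example, with a=0, b=0:
w1 = a XOR c = 0 XOR 1 = 1
w2 = w1 NOR a = 1 NOR 0 = 0
w3 = b AND w2 = 0 AND 0 = 0
w4 = d NOR w3 = 1 NOR 0 = 0
giving w4 = 0 ≠ 1.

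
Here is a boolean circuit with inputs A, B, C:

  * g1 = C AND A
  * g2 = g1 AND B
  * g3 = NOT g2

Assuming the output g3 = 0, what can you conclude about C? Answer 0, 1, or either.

g3 = NOT g2 must be 0, so g2 = 1.
g2 = g1 AND B must be 1, so both g1 = 1 and B = 1.
g1 = C AND A must be 1, so both C = 1 and A = 1.
Every assignment with g3 = 0 has C = 1; there are 1 such assignment(s).
  A=1, B=1, C=1

1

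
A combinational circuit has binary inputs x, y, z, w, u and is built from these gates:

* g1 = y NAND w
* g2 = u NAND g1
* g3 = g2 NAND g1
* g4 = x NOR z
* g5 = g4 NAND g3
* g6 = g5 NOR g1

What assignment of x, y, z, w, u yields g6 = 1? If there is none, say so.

x=0 y=1 z=0 w=1 u=0

g6 = g5 NOR g1 must be 1, so both g5 = 0 and g1 = 0.
g5 = g4 NAND g3 must be 0, so both g4 = 1 and g3 = 1.
Check with x=0 y=1 z=0 w=1 u=0:
g1 = y NAND w = 1 NAND 1 = 0
g2 = u NAND g1 = 0 NAND 0 = 1
g3 = g2 NAND g1 = 1 NAND 0 = 1
g4 = x NOR z = 0 NOR 0 = 1
g5 = g4 NAND g3 = 1 NAND 1 = 0
g6 = g5 NOR g1 = 0 NOR 0 = 1
So g6 = 1 as required.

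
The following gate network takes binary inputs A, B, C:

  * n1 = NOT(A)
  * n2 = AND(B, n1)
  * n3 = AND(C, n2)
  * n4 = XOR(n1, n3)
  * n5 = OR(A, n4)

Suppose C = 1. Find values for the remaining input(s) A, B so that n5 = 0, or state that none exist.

A=0, B=1

Check with C = 1 and A=0, B=1:
n1 = NOT(A) = NOT 0 = 1
n2 = AND(B, n1) = AND(1, 1) = 1
n3 = AND(C, n2) = AND(1, 1) = 1
n4 = XOR(n1, n3) = XOR(1, 1) = 0
n5 = OR(A, n4) = OR(0, 0) = 0
So n5 = 0.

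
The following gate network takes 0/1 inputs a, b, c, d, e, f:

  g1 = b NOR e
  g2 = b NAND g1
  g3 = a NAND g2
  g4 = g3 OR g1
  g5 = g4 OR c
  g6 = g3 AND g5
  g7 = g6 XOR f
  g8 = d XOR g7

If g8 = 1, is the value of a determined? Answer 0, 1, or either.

either

Both values of a occur among assignments with g8 = 1:
  a=0: a=0, b=0, c=0, d=0, e=0, f=0
  a=1: a=1, b=0, c=0, d=0, e=0, f=1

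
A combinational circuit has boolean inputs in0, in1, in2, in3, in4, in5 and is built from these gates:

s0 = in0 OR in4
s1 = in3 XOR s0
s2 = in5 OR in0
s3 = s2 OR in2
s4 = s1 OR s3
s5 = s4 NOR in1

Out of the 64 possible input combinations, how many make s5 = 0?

62

s5 = s4 NOR in1 must be 0, so at least one of s4, in1 is 1.
Enumerating the 64 input combinations, 62 give s5 = 0 and 2 give s5 = 1.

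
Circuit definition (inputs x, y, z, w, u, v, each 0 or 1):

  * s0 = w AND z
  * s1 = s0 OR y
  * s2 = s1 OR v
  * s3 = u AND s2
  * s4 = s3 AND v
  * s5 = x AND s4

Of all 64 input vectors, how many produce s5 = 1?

s5 = x AND s4 must be 1, so both x = 1 and s4 = 1.
s4 = s3 AND v must be 1, so both s3 = 1 and v = 1.
s3 = u AND s2 must be 1, so both u = 1 and s2 = 1.
Enumerating the 64 input combinations, 8 give s5 = 1 and 56 give s5 = 0.

8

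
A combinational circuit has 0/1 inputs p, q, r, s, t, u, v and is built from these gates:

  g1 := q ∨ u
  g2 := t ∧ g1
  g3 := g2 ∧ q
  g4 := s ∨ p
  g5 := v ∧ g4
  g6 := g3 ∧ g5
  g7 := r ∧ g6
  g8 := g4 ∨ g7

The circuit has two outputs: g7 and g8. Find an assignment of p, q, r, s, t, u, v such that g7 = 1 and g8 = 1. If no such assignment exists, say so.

p=1, q=1, r=1, s=1, t=1, u=1, v=1

Check with p=1, q=1, r=1, s=1, t=1, u=1, v=1:
g1 = q ∨ u = 1 ∨ 1 = 1
g2 = t ∧ g1 = 1 ∧ 1 = 1
g3 = g2 ∧ q = 1 ∧ 1 = 1
g4 = s ∨ p = 1 ∨ 1 = 1
g5 = v ∧ g4 = 1 ∧ 1 = 1
g6 = g3 ∧ g5 = 1 ∧ 1 = 1
g7 = r ∧ g6 = 1 ∧ 1 = 1
g8 = g4 ∨ g7 = 1 ∨ 1 = 1
So g7 = 1 and g8 = 1.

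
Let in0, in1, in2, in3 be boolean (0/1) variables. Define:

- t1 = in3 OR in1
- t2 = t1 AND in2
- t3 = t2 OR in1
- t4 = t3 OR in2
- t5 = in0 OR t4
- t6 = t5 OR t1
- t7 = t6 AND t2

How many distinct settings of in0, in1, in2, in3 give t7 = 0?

t7 = t6 AND t2 must be 0, so at least one of t6, t2 is 0.
Enumerating the 16 input combinations, 10 give t7 = 0 and 6 give t7 = 1.

10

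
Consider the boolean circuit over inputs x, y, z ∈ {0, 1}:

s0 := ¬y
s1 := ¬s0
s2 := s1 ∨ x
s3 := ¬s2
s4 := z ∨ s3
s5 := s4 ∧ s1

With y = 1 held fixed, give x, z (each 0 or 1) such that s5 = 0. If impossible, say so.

x=0, z=0

s5 = s4 ∧ s1 must be 0, so at least one of s4, s1 is 0.
Check with y = 1 and x=0, z=0:
s0 = ¬y = ¬1 = 0
s1 = ¬s0 = ¬0 = 1
s2 = s1 ∨ x = 1 ∨ 0 = 1
s3 = ¬s2 = ¬1 = 0
s4 = z ∨ s3 = 0 ∨ 0 = 0
s5 = s4 ∧ s1 = 0 ∧ 1 = 0
So s5 = 0.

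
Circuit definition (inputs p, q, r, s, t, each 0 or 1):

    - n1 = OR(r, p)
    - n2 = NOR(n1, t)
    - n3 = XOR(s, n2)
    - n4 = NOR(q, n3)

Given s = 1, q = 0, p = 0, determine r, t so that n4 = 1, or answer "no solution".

n4 = NOR(q, n3) must be 1, so both q = 0 and n3 = 0.
Check with s = 1, q = 0, p = 0 and r=0, t=0:
n1 = OR(r, p) = OR(0, 0) = 0
n2 = NOR(n1, t) = NOR(0, 0) = 1
n3 = XOR(s, n2) = XOR(1, 1) = 0
n4 = NOR(q, n3) = NOR(0, 0) = 1
So n4 = 1.

r=0, t=0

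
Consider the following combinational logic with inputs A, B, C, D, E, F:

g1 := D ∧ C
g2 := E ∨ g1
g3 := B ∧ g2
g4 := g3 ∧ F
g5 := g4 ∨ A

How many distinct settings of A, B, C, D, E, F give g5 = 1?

g5 = g4 ∨ A must be 1, so at least one of g4, A is 1.
Enumerating the 64 input combinations, 37 give g5 = 1 and 27 give g5 = 0.

37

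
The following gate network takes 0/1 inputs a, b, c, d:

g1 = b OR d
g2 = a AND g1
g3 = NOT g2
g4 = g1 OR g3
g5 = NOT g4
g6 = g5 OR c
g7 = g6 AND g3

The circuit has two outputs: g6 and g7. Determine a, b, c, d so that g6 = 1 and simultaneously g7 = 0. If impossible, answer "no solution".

a=1 b=1 c=1 d=1

Check with a=1 b=1 c=1 d=1:
g1 = b OR d = 1 OR 1 = 1
g2 = a AND g1 = 1 AND 1 = 1
g3 = NOT g2 = NOT 1 = 0
g4 = g1 OR g3 = 1 OR 0 = 1
g5 = NOT g4 = NOT 1 = 0
g6 = g5 OR c = 0 OR 1 = 1
g7 = g6 AND g3 = 1 AND 0 = 0
So g6 = 1 and g7 = 0.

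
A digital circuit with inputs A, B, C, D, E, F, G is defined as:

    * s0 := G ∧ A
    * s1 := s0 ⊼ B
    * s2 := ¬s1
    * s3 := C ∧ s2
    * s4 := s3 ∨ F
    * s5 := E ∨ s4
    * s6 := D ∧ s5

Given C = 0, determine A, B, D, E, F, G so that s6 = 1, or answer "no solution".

s6 = D ∧ s5 must be 1, so both D = 1 and s5 = 1.
s5 = E ∨ s4 must be 1, so at least one of E, s4 is 1.
Check with C = 0 and A=0, B=1, D=1, E=1, F=0, G=1:
s0 = G ∧ A = 1 ∧ 0 = 0
s1 = s0 ⊼ B = 0 ⊼ 1 = 1
s2 = ¬s1 = ¬1 = 0
s3 = C ∧ s2 = 0 ∧ 0 = 0
s4 = s3 ∨ F = 0 ∨ 0 = 0
s5 = E ∨ s4 = 1 ∨ 0 = 1
s6 = D ∧ s5 = 1 ∧ 1 = 1
So s6 = 1.

A=0, B=1, D=1, E=1, F=0, G=1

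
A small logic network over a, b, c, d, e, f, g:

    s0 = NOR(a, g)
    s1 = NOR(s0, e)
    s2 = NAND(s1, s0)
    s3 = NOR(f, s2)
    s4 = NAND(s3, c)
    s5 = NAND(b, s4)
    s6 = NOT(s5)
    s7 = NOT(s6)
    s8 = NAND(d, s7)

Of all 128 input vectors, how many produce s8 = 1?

s8 = NAND(d, s7) must be 1, so at least one of d, s7 is 0.
Enumerating the 128 input combinations, 96 give s8 = 1 and 32 give s8 = 0.

96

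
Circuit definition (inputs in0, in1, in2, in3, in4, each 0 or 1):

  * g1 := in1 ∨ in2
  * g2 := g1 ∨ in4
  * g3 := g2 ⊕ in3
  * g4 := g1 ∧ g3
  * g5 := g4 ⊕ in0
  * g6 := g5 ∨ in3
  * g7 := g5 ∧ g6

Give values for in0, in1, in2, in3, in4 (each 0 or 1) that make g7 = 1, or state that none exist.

in0=0, in1=0, in2=1, in3=0, in4=0

Check with in0=0, in1=0, in2=1, in3=0, in4=0:
g1 = in1 ∨ in2 = 0 ∨ 1 = 1
g2 = g1 ∨ in4 = 1 ∨ 0 = 1
g3 = g2 ⊕ in3 = 1 ⊕ 0 = 1
g4 = g1 ∧ g3 = 1 ∧ 1 = 1
g5 = g4 ⊕ in0 = 1 ⊕ 0 = 1
g6 = g5 ∨ in3 = 1 ∨ 0 = 1
g7 = g5 ∧ g6 = 1 ∧ 1 = 1
So g7 = 1 as required.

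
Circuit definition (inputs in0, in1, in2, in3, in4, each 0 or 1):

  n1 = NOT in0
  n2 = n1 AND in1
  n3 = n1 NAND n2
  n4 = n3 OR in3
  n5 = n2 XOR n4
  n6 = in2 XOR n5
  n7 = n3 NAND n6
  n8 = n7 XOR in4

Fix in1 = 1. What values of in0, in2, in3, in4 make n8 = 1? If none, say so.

in0=1, in2=0, in3=1, in4=1

n8 = n7 XOR in4 must be 1, so n7 and in4 differ.
Check with in1 = 1 and in0=1, in2=0, in3=1, in4=1:
n1 = NOT in0 = NOT 1 = 0
n2 = n1 AND in1 = 0 AND 1 = 0
n3 = n1 NAND n2 = 0 NAND 0 = 1
n4 = n3 OR in3 = 1 OR 1 = 1
n5 = n2 XOR n4 = 0 XOR 1 = 1
n6 = in2 XOR n5 = 0 XOR 1 = 1
n7 = n3 NAND n6 = 1 NAND 1 = 0
n8 = n7 XOR in4 = 0 XOR 1 = 1
So n8 = 1.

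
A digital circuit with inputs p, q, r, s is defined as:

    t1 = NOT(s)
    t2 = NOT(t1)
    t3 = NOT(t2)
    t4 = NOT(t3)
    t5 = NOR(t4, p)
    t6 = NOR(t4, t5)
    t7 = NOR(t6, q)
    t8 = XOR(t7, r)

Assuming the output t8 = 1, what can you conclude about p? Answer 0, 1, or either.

either

Both values of p occur among assignments with t8 = 1:
  p=0: p=0, q=0, r=0, s=0
  p=1: p=1, q=0, r=0, s=1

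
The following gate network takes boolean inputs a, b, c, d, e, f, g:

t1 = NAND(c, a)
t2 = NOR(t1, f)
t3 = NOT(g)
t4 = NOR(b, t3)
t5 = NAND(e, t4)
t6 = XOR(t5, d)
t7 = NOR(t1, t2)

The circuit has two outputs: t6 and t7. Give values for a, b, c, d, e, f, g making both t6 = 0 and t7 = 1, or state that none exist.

Check with a=1, b=1, c=1, d=1, e=1, f=1, g=1:
t1 = NAND(c, a) = NAND(1, 1) = 0
t2 = NOR(t1, f) = NOR(0, 1) = 0
t3 = NOT(g) = NOT 1 = 0
t4 = NOR(b, t3) = NOR(1, 0) = 0
t5 = NAND(e, t4) = NAND(1, 0) = 1
t6 = XOR(t5, d) = XOR(1, 1) = 0
t7 = NOR(t1, t2) = NOR(0, 0) = 1
So t6 = 0 and t7 = 1.

a=1, b=1, c=1, d=1, e=1, f=1, g=1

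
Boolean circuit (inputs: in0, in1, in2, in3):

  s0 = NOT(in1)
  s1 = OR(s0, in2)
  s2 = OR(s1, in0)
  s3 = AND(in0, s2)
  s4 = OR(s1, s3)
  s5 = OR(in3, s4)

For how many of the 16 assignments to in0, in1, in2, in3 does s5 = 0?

s5 = OR(in3, s4) must be 0, so both in3 = 0 and s4 = 0.
s4 = OR(s1, s3) must be 0, so both s1 = 0 and s3 = 0.
Satisfying assignments:
  in0=0, in1=1, in2=0, in3=0

1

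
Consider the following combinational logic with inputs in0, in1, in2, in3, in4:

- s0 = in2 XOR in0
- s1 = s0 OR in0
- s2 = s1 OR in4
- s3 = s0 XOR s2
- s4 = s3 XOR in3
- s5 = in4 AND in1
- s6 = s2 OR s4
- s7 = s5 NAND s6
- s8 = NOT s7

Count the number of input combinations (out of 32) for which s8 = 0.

s8 = NOT s7 must be 0, so s7 = 1.
s7 = s5 NAND s6 must be 1, so at least one of s5, s6 is 0.
Enumerating the 32 input combinations, 24 give s8 = 0 and 8 give s8 = 1.

24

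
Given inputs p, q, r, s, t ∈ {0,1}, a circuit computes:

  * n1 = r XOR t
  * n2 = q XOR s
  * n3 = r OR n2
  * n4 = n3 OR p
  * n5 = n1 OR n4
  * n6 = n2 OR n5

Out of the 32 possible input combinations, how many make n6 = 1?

n6 = n2 OR n5 must be 1, so at least one of n2, n5 is 1.
Enumerating the 32 input combinations, 30 give n6 = 1 and 2 give n6 = 0.

30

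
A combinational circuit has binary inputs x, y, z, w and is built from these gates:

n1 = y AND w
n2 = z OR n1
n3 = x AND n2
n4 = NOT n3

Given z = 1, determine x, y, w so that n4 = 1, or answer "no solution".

n4 = NOT n3 must be 1, so n3 = 0.
Check with z = 1 and x=0, y=0, w=1:
n1 = y AND w = 0 AND 1 = 0
n2 = z OR n1 = 1 OR 0 = 1
n3 = x AND n2 = 0 AND 1 = 0
n4 = NOT n3 = NOT 0 = 1
So n4 = 1.

x=0, y=0, w=1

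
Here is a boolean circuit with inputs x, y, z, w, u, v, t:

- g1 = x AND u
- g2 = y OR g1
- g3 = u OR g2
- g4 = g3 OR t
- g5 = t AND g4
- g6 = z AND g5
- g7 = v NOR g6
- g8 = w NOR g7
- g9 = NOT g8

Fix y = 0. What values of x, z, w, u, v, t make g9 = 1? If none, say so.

g9 = NOT g8 must be 1, so g8 = 0.
g8 = w NOR g7 must be 0, so at least one of w, g7 is 1.
Check with y = 0 and x=1, z=0, w=0, u=1, v=0, t=0:
g1 = x AND u = 1 AND 1 = 1
g2 = y OR g1 = 0 OR 1 = 1
g3 = u OR g2 = 1 OR 1 = 1
g4 = g3 OR t = 1 OR 0 = 1
g5 = t AND g4 = 0 AND 1 = 0
g6 = z AND g5 = 0 AND 0 = 0
g7 = v NOR g6 = 0 NOR 0 = 1
g8 = w NOR g7 = 0 NOR 1 = 0
g9 = NOT g8 = NOT 0 = 1
So g9 = 1.

x=1, z=0, w=0, u=1, v=0, t=0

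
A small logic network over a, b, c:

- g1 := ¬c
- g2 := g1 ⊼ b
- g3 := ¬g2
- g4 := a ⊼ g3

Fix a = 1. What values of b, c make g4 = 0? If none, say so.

b=1 c=0

Check with a = 1 and b=1, c=0:
g1 = ¬c = ¬0 = 1
g2 = g1 ⊼ b = 1 ⊼ 1 = 0
g3 = ¬g2 = ¬0 = 1
g4 = a ⊼ g3 = 1 ⊼ 1 = 0
So g4 = 0.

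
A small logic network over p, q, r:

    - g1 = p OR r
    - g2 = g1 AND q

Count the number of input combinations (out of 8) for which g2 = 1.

3

g2 = g1 AND q must be 1, so both g1 = 1 and q = 1.
Satisfying assignments:
  p=0, q=1, r=1
  p=1, q=1, r=0
  p=1, q=1, r=1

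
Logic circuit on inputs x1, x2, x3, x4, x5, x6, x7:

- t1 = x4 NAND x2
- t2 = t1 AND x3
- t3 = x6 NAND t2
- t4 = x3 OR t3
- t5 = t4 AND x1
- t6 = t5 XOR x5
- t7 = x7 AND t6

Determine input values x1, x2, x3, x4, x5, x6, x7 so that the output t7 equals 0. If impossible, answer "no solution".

x1=0, x2=1, x3=1, x4=0, x5=0, x6=1, x7=1

t7 = x7 AND t6 must be 0, so at least one of x7, t6 is 0.
Check with x1=0, x2=1, x3=1, x4=0, x5=0, x6=1, x7=1:
t1 = x4 NAND x2 = 0 NAND 1 = 1
t2 = t1 AND x3 = 1 AND 1 = 1
t3 = x6 NAND t2 = 1 NAND 1 = 0
t4 = x3 OR t3 = 1 OR 0 = 1
t5 = t4 AND x1 = 1 AND 0 = 0
t6 = t5 XOR x5 = 0 XOR 0 = 0
t7 = x7 AND t6 = 1 AND 0 = 0
So t7 = 0 as required.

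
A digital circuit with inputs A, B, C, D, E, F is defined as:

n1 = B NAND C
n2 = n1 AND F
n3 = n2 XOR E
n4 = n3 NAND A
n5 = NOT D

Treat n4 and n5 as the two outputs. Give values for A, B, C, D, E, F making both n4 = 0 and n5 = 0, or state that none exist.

Check with A=1, B=1, C=0, D=1, E=1, F=0:
n1 = B NAND C = 1 NAND 0 = 1
n2 = n1 AND F = 1 AND 0 = 0
n3 = n2 XOR E = 0 XOR 1 = 1
n4 = n3 NAND A = 1 NAND 1 = 0
n5 = NOT D = NOT 1 = 0
So n4 = 0 and n5 = 0.

A=1, B=1, C=0, D=1, E=1, F=0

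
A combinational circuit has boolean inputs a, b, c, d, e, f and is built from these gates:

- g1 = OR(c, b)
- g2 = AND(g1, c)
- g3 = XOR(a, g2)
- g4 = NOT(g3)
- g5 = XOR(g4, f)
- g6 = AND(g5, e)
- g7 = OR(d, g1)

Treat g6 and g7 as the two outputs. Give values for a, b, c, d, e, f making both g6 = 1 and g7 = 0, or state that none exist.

Check with a=1 b=0 c=0 d=0 e=1 f=1:
g1 = OR(c, b) = OR(0, 0) = 0
g2 = AND(g1, c) = AND(0, 0) = 0
g3 = XOR(a, g2) = XOR(1, 0) = 1
g4 = NOT(g3) = NOT 1 = 0
g5 = XOR(g4, f) = XOR(0, 1) = 1
g6 = AND(g5, e) = AND(1, 1) = 1
g7 = OR(d, g1) = OR(0, 0) = 0
So g6 = 1 and g7 = 0.

a=1 b=0 c=0 d=0 e=1 f=1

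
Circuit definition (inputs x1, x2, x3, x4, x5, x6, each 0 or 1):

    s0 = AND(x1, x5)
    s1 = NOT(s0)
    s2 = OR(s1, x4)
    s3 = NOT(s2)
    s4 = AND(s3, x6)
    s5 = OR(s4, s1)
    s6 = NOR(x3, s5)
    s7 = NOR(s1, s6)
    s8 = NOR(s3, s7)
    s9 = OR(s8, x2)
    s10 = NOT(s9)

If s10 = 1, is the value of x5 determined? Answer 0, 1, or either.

1

s10 = NOT(s9) must be 1, so s9 = 0.
s9 = OR(s8, x2) must be 0, so both s8 = 0 and x2 = 0.
s8 = NOR(s3, s7) must be 0, so at least one of s3, s7 is 1.
Every assignment with s10 = 1 has x5 = 1; there are 6 such assignment(s).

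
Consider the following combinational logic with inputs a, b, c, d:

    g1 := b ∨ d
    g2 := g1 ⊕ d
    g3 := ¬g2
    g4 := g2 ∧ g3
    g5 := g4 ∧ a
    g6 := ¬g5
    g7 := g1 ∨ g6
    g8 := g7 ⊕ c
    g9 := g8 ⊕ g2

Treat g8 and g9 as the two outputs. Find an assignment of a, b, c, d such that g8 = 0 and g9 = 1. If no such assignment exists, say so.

Check with a=1 b=1 c=1 d=0:
g1 = b ∨ d = 1 ∨ 0 = 1
g2 = g1 ⊕ d = 1 ⊕ 0 = 1
g3 = ¬g2 = ¬1 = 0
g4 = g2 ∧ g3 = 1 ∧ 0 = 0
g5 = g4 ∧ a = 0 ∧ 1 = 0
g6 = ¬g5 = ¬0 = 1
g7 = g1 ∨ g6 = 1 ∨ 1 = 1
g8 = g7 ⊕ c = 1 ⊕ 1 = 0
g9 = g8 ⊕ g2 = 0 ⊕ 1 = 1
So g8 = 0 and g9 = 1.

a=1 b=1 c=1 d=0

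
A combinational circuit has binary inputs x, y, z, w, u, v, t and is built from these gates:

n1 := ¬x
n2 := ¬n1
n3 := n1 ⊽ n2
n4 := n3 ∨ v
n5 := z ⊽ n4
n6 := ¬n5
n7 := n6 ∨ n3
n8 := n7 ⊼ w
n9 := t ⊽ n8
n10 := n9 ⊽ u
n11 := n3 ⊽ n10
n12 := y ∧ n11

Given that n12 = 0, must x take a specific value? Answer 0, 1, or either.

Both values of x occur among assignments with n12 = 0:
  x=0: x=0, y=0, z=0, w=0, u=0, v=0, t=0
  x=1: x=1, y=0, z=0, w=0, u=0, v=0, t=0

either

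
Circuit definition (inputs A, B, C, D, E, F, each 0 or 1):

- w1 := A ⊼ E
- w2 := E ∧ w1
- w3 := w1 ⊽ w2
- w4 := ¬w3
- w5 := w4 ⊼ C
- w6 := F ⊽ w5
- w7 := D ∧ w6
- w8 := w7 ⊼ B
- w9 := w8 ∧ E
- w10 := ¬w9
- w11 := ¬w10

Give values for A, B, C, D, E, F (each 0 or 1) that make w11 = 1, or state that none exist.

w11 = ¬w10 must be 1, so w10 = 0.
w10 = ¬w9 must be 0, so w9 = 1.
Check with A=1, B=0, C=0, D=1, E=1, F=0:
w1 = A ⊼ E = 1 ⊼ 1 = 0
w2 = E ∧ w1 = 1 ∧ 0 = 0
w3 = w1 ⊽ w2 = 0 ⊽ 0 = 1
w4 = ¬w3 = ¬1 = 0
w5 = w4 ⊼ C = 0 ⊼ 0 = 1
w6 = F ⊽ w5 = 0 ⊽ 1 = 0
w7 = D ∧ w6 = 1 ∧ 0 = 0
w8 = w7 ⊼ B = 0 ⊼ 0 = 1
w9 = w8 ∧ E = 1 ∧ 1 = 1
w10 = ¬w9 = ¬1 = 0
w11 = ¬w10 = ¬0 = 1
So w11 = 1 as required.

A=1, B=0, C=0, D=1, E=1, F=0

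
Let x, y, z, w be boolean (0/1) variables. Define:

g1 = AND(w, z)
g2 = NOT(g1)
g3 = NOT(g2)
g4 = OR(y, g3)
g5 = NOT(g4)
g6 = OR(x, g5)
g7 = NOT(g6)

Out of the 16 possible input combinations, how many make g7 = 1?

5

g7 = NOT(g6) must be 1, so g6 = 0.
g6 = OR(x, g5) must be 0, so both x = 0 and g5 = 0.
Enumerating the 16 input combinations, 5 give g7 = 1 and 11 give g7 = 0.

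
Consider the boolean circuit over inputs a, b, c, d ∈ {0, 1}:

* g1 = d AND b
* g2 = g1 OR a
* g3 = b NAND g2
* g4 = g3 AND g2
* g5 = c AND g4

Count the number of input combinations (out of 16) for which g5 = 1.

2

g5 = c AND g4 must be 1, so both c = 1 and g4 = 1.
g4 = g3 AND g2 must be 1, so both g3 = 1 and g2 = 1.
Satisfying assignments:
  a=1, b=0, c=1, d=0
  a=1, b=0, c=1, d=1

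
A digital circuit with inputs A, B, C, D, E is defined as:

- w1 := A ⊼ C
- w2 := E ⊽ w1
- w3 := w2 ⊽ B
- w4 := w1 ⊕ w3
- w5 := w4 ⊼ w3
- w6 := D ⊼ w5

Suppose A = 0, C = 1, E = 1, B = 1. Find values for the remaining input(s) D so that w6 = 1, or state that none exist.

w6 = D ⊼ w5 must be 1, so at least one of D, w5 is 0.
Check with A = 0, C = 1, E = 1, B = 1 and D=0:
w1 = A ⊼ C = 0 ⊼ 1 = 1
w2 = E ⊽ w1 = 1 ⊽ 1 = 0
w3 = w2 ⊽ B = 0 ⊽ 1 = 0
w4 = w1 ⊕ w3 = 1 ⊕ 0 = 1
w5 = w4 ⊼ w3 = 1 ⊼ 0 = 1
w6 = D ⊼ w5 = 0 ⊼ 1 = 1
So w6 = 1.

D=0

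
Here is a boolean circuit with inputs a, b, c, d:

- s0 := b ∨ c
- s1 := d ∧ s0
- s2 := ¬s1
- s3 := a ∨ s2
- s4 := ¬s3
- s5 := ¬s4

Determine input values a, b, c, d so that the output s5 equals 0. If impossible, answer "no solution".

s5 = ¬s4 must be 0, so s4 = 1.
Check with a=0, b=1, c=1, d=1:
s0 = b ∨ c = 1 ∨ 1 = 1
s1 = d ∧ s0 = 1 ∧ 1 = 1
s2 = ¬s1 = ¬1 = 0
s3 = a ∨ s2 = 0 ∨ 0 = 0
s4 = ¬s3 = ¬0 = 1
s5 = ¬s4 = ¬1 = 0
So s5 = 0 as required.

a=0, b=1, c=1, d=1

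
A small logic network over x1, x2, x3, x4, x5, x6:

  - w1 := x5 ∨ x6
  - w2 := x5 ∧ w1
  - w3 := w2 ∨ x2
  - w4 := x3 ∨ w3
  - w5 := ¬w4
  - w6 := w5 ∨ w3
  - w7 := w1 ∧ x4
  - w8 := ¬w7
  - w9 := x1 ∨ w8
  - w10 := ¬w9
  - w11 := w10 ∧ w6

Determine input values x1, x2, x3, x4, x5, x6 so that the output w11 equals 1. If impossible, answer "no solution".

x1=0, x2=1, x3=0, x4=1, x5=1, x6=0

Check with x1=0, x2=1, x3=0, x4=1, x5=1, x6=0:
w1 = x5 ∨ x6 = 1 ∨ 0 = 1
w2 = x5 ∧ w1 = 1 ∧ 1 = 1
w3 = w2 ∨ x2 = 1 ∨ 1 = 1
w4 = x3 ∨ w3 = 0 ∨ 1 = 1
w5 = ¬w4 = ¬1 = 0
w6 = w5 ∨ w3 = 0 ∨ 1 = 1
w7 = w1 ∧ x4 = 1 ∧ 1 = 1
w8 = ¬w7 = ¬1 = 0
w9 = x1 ∨ w8 = 0 ∨ 0 = 0
w10 = ¬w9 = ¬0 = 1
w11 = w10 ∧ w6 = 1 ∧ 1 = 1
So w11 = 1 as required.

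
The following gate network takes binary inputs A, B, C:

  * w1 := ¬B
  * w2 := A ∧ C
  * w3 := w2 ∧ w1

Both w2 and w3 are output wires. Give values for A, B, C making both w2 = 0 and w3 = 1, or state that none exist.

no solution exists

Across all 8 input combinations, none give both w2 = 0 and w3 = 1.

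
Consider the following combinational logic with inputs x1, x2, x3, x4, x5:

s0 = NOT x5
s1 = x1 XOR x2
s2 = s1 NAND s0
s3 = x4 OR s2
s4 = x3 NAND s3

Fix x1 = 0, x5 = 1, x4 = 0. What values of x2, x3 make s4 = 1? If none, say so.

x2=1, x3=0

s4 = x3 NAND s3 must be 1, so at least one of x3, s3 is 0.
Check with x1 = 0, x5 = 1, x4 = 0 and x2=1, x3=0:
s0 = NOT x5 = NOT 1 = 0
s1 = x1 XOR x2 = 0 XOR 1 = 1
s2 = s1 NAND s0 = 1 NAND 0 = 1
s3 = x4 OR s2 = 0 OR 1 = 1
s4 = x3 NAND s3 = 0 NAND 1 = 1
So s4 = 1.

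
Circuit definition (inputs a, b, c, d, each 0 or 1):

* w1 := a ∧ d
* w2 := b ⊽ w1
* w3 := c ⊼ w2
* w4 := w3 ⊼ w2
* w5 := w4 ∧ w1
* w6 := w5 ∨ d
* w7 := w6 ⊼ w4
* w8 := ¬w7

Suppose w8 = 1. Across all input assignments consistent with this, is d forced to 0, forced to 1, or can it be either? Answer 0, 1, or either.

w8 = ¬w7 must be 1, so w7 = 0.
w7 = w6 ⊼ w4 must be 0, so both w6 = 1 and w4 = 1.
w6 = w5 ∨ d must be 1, so at least one of w5, d is 1.
Every assignment with w8 = 1 has d = 1; there are 7 such assignment(s).

1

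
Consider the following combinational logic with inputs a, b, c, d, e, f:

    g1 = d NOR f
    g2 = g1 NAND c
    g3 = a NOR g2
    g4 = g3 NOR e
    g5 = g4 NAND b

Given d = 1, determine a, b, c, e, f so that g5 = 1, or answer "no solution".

Check with d = 1 and a=0, b=0, c=1, e=0, f=0:
g1 = d NOR f = 1 NOR 0 = 0
g2 = g1 NAND c = 0 NAND 1 = 1
g3 = a NOR g2 = 0 NOR 1 = 0
g4 = g3 NOR e = 0 NOR 0 = 1
g5 = g4 NAND b = 1 NAND 0 = 1
So g5 = 1.

a=0 b=0 c=1 e=0 f=0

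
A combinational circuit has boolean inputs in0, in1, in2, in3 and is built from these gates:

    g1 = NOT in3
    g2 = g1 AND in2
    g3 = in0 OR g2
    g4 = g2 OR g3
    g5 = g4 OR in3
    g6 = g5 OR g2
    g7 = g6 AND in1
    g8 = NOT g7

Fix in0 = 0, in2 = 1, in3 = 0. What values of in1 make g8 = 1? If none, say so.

in1=0

g8 = NOT g7 must be 1, so g7 = 0.
g7 = g6 AND in1 must be 0, so at least one of g6, in1 is 0.
Check with in0 = 0, in2 = 1, in3 = 0 and in1=0:
g1 = NOT in3 = NOT 0 = 1
g2 = g1 AND in2 = 1 AND 1 = 1
g3 = in0 OR g2 = 0 OR 1 = 1
g4 = g2 OR g3 = 1 OR 1 = 1
g5 = g4 OR in3 = 1 OR 0 = 1
g6 = g5 OR g2 = 1 OR 1 = 1
g7 = g6 AND in1 = 1 AND 0 = 0
g8 = NOT g7 = NOT 0 = 1
So g8 = 1.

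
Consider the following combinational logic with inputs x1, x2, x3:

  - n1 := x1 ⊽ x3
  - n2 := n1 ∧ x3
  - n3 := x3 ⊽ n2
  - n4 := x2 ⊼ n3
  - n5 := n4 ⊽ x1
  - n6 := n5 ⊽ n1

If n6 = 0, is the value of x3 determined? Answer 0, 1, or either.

0

n6 = n5 ⊽ n1 must be 0, so at least one of n5, n1 is 1.
Every assignment with n6 = 0 has x3 = 0; there are 2 such assignment(s).
  x1=0, x2=0, x3=0
  x1=0, x2=1, x3=0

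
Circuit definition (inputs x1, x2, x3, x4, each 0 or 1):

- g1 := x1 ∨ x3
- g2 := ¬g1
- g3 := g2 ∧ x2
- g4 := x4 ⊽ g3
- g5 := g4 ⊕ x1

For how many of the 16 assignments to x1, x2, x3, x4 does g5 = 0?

9

g5 = g4 ⊕ x1 must be 0, so g4 and x1 are equal.
Enumerating the 16 input combinations, 9 give g5 = 0 and 7 give g5 = 1.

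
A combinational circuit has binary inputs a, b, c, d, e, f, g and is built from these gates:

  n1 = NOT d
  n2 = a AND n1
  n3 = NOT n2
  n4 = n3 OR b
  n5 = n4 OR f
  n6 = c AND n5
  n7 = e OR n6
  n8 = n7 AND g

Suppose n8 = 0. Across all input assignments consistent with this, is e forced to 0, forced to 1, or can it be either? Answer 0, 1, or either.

Both values of e occur among assignments with n8 = 0:
  e=0: a=0, b=0, c=0, d=0, e=0, f=0, g=0
  e=1: a=0, b=0, c=0, d=0, e=1, f=0, g=0

either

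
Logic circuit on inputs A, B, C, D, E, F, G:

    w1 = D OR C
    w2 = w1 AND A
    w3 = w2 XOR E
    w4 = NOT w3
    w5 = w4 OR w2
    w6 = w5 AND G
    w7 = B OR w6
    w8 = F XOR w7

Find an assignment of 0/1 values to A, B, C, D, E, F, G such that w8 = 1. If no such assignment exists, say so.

A=1, B=1, C=0, D=0, E=0, F=0, G=0

Check with A=1, B=1, C=0, D=0, E=0, F=0, G=0:
w1 = D OR C = 0 OR 0 = 0
w2 = w1 AND A = 0 AND 1 = 0
w3 = w2 XOR E = 0 XOR 0 = 0
w4 = NOT w3 = NOT 0 = 1
w5 = w4 OR w2 = 1 OR 0 = 1
w6 = w5 AND G = 1 AND 0 = 0
w7 = B OR w6 = 1 OR 0 = 1
w8 = F XOR w7 = 0 XOR 1 = 1
So w8 = 1 as required.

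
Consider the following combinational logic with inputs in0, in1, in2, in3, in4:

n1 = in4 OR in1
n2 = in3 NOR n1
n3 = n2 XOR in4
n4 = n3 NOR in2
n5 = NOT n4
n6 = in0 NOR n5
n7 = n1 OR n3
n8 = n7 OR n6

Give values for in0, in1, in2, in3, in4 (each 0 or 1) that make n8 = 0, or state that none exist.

n8 = n7 OR n6 must be 0, so both n7 = 0 and n6 = 0.
n7 = n1 OR n3 must be 0, so both n1 = 0 and n3 = 0.
n6 = in0 NOR n5 must be 0, so at least one of in0, n5 is 1.
Check with in0=0, in1=0, in2=1, in3=1, in4=0:
n1 = in4 OR in1 = 0 OR 0 = 0
n2 = in3 NOR n1 = 1 NOR 0 = 0
n3 = n2 XOR in4 = 0 XOR 0 = 0
n4 = n3 NOR in2 = 0 NOR 1 = 0
n5 = NOT n4 = NOT 0 = 1
n6 = in0 NOR n5 = 0 NOR 1 = 0
n7 = n1 OR n3 = 0 OR 0 = 0
n8 = n7 OR n6 = 0 OR 0 = 0
So n8 = 0 as required.

in0=0, in1=0, in2=1, in3=1, in4=0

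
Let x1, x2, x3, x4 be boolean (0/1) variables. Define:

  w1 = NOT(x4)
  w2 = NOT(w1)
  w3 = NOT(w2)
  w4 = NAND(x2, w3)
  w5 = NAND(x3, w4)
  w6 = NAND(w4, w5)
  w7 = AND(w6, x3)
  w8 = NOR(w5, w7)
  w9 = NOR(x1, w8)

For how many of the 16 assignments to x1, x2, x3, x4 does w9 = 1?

w9 = NOR(x1, w8) must be 1, so both x1 = 0 and w8 = 0.
w8 = NOR(w5, w7) must be 0, so at least one of w5, w7 is 1.
Enumerating the 16 input combinations, 8 give w9 = 1 and 8 give w9 = 0.

8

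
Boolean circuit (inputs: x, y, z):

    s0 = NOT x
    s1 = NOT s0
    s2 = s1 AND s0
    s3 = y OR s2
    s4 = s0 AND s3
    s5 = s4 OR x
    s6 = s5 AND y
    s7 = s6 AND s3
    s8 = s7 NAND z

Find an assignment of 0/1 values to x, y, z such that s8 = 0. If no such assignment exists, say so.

Check with x=0 y=1 z=1:
s0 = NOT x = NOT 0 = 1
s1 = NOT s0 = NOT 1 = 0
s2 = s1 AND s0 = 0 AND 1 = 0
s3 = y OR s2 = 1 OR 0 = 1
s4 = s0 AND s3 = 1 AND 1 = 1
s5 = s4 OR x = 1 OR 0 = 1
s6 = s5 AND y = 1 AND 1 = 1
s7 = s6 AND s3 = 1 AND 1 = 1
s8 = s7 NAND z = 1 NAND 1 = 0
So s8 = 0 as required.

x=0 y=1 z=1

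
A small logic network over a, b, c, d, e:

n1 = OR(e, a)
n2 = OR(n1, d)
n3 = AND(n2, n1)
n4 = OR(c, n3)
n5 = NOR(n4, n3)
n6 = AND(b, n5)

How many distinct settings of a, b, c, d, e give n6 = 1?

2

n6 = AND(b, n5) must be 1, so both b = 1 and n5 = 1.
Enumerating the 32 input combinations, 2 give n6 = 1 and 30 give n6 = 0.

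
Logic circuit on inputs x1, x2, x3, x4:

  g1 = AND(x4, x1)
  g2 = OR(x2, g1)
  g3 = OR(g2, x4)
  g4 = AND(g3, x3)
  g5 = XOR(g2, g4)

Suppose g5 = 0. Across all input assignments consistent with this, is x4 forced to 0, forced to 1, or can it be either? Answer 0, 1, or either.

Both values of x4 occur among assignments with g5 = 0:
  x4=0: x1=0, x2=0, x3=0, x4=0
  x4=1: x1=0, x2=0, x3=0, x4=1

either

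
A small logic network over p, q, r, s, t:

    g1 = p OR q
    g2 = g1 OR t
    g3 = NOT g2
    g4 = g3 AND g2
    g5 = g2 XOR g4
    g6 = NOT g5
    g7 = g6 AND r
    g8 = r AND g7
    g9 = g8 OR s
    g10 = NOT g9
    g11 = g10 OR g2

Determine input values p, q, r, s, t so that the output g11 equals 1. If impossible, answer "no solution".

g11 = g10 OR g2 must be 1, so at least one of g10, g2 is 1.
Check with p=0 q=1 r=0 s=1 t=0:
g1 = p OR q = 0 OR 1 = 1
g2 = g1 OR t = 1 OR 0 = 1
g3 = NOT g2 = NOT 1 = 0
g4 = g3 AND g2 = 0 AND 1 = 0
g5 = g2 XOR g4 = 1 XOR 0 = 1
g6 = NOT g5 = NOT 1 = 0
g7 = g6 AND r = 0 AND 0 = 0
g8 = r AND g7 = 0 AND 0 = 0
g9 = g8 OR s = 0 OR 1 = 1
g10 = NOT g9 = NOT 1 = 0
g11 = g10 OR g2 = 0 OR 1 = 1
So g11 = 1 as required.

p=0 q=1 r=0 s=1 t=0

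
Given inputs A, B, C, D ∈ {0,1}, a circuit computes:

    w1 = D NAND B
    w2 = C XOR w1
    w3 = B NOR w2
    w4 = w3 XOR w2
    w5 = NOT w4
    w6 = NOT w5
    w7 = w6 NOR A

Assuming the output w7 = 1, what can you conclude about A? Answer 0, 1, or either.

w7 = w6 NOR A must be 1, so both w6 = 0 and A = 0.
Every assignment with w7 = 1 has A = 0; there are 2 such assignment(s).
  A=0, B=1, C=0, D=1
  A=0, B=1, C=1, D=0

0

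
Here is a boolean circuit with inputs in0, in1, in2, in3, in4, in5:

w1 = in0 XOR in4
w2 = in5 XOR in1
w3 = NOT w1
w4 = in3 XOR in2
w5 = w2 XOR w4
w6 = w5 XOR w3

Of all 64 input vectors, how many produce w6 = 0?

w6 = w5 XOR w3 must be 0, so w5 and w3 are equal.
Enumerating the 64 input combinations, 32 give w6 = 0 and 32 give w6 = 1.

32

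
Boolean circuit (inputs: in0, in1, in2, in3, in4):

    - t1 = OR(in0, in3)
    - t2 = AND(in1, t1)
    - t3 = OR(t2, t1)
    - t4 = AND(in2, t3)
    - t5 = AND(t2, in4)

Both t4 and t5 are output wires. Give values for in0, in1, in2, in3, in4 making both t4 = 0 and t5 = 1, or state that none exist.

Check with in0=1, in1=1, in2=0, in3=0, in4=1:
t1 = OR(in0, in3) = OR(1, 0) = 1
t2 = AND(in1, t1) = AND(1, 1) = 1
t3 = OR(t2, t1) = OR(1, 1) = 1
t4 = AND(in2, t3) = AND(0, 1) = 0
t5 = AND(t2, in4) = AND(1, 1) = 1
So t4 = 0 and t5 = 1.

in0=1, in1=1, in2=0, in3=0, in4=1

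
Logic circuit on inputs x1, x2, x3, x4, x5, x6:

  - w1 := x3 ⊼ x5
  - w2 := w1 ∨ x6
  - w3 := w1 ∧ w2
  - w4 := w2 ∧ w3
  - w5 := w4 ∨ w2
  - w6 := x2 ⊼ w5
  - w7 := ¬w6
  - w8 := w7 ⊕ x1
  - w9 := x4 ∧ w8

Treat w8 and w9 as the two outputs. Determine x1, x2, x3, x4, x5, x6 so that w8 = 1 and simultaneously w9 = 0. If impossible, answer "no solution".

x1=1, x2=0, x3=0, x4=0, x5=0, x6=1

Check with x1=1, x2=0, x3=0, x4=0, x5=0, x6=1:
w1 = x3 ⊼ x5 = 0 ⊼ 0 = 1
w2 = w1 ∨ x6 = 1 ∨ 1 = 1
w3 = w1 ∧ w2 = 1 ∧ 1 = 1
w4 = w2 ∧ w3 = 1 ∧ 1 = 1
w5 = w4 ∨ w2 = 1 ∨ 1 = 1
w6 = x2 ⊼ w5 = 0 ⊼ 1 = 1
w7 = ¬w6 = ¬1 = 0
w8 = w7 ⊕ x1 = 0 ⊕ 1 = 1
w9 = x4 ∧ w8 = 0 ∧ 1 = 0
So w8 = 1 and w9 = 0.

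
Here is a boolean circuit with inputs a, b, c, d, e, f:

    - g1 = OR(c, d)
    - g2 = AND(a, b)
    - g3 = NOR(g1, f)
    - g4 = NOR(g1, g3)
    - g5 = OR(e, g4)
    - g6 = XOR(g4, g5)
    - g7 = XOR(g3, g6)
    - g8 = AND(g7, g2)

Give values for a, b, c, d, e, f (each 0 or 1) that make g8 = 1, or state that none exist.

Check with a=1, b=1, c=1, d=0, e=1, f=1:
g1 = OR(c, d) = OR(1, 0) = 1
g2 = AND(a, b) = AND(1, 1) = 1
g3 = NOR(g1, f) = NOR(1, 1) = 0
g4 = NOR(g1, g3) = NOR(1, 0) = 0
g5 = OR(e, g4) = OR(1, 0) = 1
g6 = XOR(g4, g5) = XOR(0, 1) = 1
g7 = XOR(g3, g6) = XOR(0, 1) = 1
g8 = AND(g7, g2) = AND(1, 1) = 1
So g8 = 1 as required.

a=1, b=1, c=1, d=0, e=1, f=1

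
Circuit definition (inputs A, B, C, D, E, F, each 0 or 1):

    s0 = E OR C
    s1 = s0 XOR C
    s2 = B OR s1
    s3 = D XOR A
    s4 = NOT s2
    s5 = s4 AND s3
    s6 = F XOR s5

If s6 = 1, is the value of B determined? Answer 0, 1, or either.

Both values of B occur among assignments with s6 = 1:
  B=0: A=0, B=0, C=0, D=0, E=0, F=1
  B=1: A=0, B=1, C=0, D=0, E=0, F=1

either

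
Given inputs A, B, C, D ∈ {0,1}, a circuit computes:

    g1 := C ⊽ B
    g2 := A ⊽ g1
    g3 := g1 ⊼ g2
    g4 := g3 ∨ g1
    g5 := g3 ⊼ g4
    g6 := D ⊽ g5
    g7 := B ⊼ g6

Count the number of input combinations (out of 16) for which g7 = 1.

12

g7 = B ⊼ g6 must be 1, so at least one of B, g6 is 0.
Enumerating the 16 input combinations, 12 give g7 = 1 and 4 give g7 = 0.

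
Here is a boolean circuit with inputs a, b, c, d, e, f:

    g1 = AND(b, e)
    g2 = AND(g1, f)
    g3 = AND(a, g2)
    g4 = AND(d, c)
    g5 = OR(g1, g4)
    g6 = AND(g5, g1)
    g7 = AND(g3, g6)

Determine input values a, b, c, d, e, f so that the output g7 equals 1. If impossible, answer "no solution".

a=1, b=1, c=1, d=0, e=1, f=1

g7 = AND(g3, g6) must be 1, so both g3 = 1 and g6 = 1.
g3 = AND(a, g2) must be 1, so both a = 1 and g2 = 1.
g6 = AND(g5, g1) must be 1, so both g5 = 1 and g1 = 1.
Check with a=1, b=1, c=1, d=0, e=1, f=1:
g1 = AND(b, e) = AND(1, 1) = 1
g2 = AND(g1, f) = AND(1, 1) = 1
g3 = AND(a, g2) = AND(1, 1) = 1
g4 = AND(d, c) = AND(0, 1) = 0
g5 = OR(g1, g4) = OR(1, 0) = 1
g6 = AND(g5, g1) = AND(1, 1) = 1
g7 = AND(g3, g6) = AND(1, 1) = 1
So g7 = 1 as required.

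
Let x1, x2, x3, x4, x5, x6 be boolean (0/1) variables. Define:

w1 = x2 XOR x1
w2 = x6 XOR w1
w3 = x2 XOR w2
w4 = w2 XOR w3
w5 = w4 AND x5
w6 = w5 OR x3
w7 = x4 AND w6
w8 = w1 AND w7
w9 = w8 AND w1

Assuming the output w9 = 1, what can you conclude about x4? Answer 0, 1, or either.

w9 = w8 AND w1 must be 1, so both w8 = 1 and w1 = 1.
Every assignment with w9 = 1 has x4 = 1; there are 10 such assignment(s).

1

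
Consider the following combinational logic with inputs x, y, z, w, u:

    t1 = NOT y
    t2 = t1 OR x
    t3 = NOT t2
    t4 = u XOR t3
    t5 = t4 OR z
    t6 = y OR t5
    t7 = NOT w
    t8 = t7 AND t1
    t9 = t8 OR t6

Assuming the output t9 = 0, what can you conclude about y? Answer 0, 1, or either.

0

t9 = t8 OR t6 must be 0, so both t8 = 0 and t6 = 0.
Every assignment with t9 = 0 has y = 0; there are 2 such assignment(s).
  x=0, y=0, z=0, w=1, u=0
  x=1, y=0, z=0, w=1, u=0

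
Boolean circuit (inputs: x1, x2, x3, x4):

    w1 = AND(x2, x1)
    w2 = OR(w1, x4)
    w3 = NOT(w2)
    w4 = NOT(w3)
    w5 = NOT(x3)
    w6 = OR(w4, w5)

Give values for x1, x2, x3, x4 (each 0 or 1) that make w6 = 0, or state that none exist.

x1=1 x2=0 x3=1 x4=0

w6 = OR(w4, w5) must be 0, so both w4 = 0 and w5 = 0.
w4 = NOT(w3) must be 0, so w3 = 1.
w5 = NOT(x3) must be 0, so x3 = 1.
Check with x1=1 x2=0 x3=1 x4=0:
w1 = AND(x2, x1) = AND(0, 1) = 0
w2 = OR(w1, x4) = OR(0, 0) = 0
w3 = NOT(w2) = NOT 0 = 1
w4 = NOT(w3) = NOT 1 = 0
w5 = NOT(x3) = NOT 1 = 0
w6 = OR(w4, w5) = OR(0, 0) = 0
So w6 = 0 as required.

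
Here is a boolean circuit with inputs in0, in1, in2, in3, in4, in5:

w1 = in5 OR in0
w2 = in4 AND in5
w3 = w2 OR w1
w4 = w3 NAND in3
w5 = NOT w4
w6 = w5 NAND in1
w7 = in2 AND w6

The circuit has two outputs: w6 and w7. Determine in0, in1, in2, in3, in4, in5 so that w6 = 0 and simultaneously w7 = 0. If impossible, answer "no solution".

in0=1 in1=1 in2=1 in3=1 in4=1 in5=0

Check with in0=1 in1=1 in2=1 in3=1 in4=1 in5=0:
w1 = in5 OR in0 = 0 OR 1 = 1
w2 = in4 AND in5 = 1 AND 0 = 0
w3 = w2 OR w1 = 0 OR 1 = 1
w4 = w3 NAND in3 = 1 NAND 1 = 0
w5 = NOT w4 = NOT 0 = 1
w6 = w5 NAND in1 = 1 NAND 1 = 0
w7 = in2 AND w6 = 1 AND 0 = 0
So w6 = 0 and w7 = 0.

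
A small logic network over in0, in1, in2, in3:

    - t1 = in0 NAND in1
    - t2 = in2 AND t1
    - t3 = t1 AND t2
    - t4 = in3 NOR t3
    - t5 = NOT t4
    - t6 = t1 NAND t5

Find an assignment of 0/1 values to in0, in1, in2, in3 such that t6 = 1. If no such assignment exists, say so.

t6 = t1 NAND t5 must be 1, so at least one of t1, t5 is 0.
Check with in0=1, in1=0, in2=0, in3=0:
t1 = in0 NAND in1 = 1 NAND 0 = 1
t2 = in2 AND t1 = 0 AND 1 = 0
t3 = t1 AND t2 = 1 AND 0 = 0
t4 = in3 NOR t3 = 0 NOR 0 = 1
t5 = NOT t4 = NOT 1 = 0
t6 = t1 NAND t5 = 1 NAND 0 = 1
So t6 = 1 as required.

in0=1, in1=0, in2=0, in3=0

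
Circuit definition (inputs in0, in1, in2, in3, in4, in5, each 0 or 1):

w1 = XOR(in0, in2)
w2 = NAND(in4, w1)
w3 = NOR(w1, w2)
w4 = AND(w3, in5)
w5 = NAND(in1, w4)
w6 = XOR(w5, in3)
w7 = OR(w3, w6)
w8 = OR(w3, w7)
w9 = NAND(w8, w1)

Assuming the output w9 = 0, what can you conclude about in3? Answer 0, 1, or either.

w9 = NAND(w8, w1) must be 0, so both w8 = 1 and w1 = 1.
Every assignment with w9 = 0 has in3 = 0; there are 16 such assignment(s).

0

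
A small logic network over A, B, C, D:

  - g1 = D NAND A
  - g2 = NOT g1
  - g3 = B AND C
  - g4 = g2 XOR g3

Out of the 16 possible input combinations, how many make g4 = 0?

g4 = g2 XOR g3 must be 0, so g2 and g3 are equal.
Enumerating the 16 input combinations, 10 give g4 = 0 and 6 give g4 = 1.

10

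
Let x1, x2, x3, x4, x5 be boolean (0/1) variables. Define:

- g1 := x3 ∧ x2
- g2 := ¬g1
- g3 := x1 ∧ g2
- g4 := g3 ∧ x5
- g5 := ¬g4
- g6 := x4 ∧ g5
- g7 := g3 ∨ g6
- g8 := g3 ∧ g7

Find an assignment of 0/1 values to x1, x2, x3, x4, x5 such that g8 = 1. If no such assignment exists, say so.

g8 = g3 ∧ g7 must be 1, so both g3 = 1 and g7 = 1.
g3 = x1 ∧ g2 must be 1, so both x1 = 1 and g2 = 1.
Check with x1=1, x2=1, x3=0, x4=0, x5=0:
g1 = x3 ∧ x2 = 0 ∧ 1 = 0
g2 = ¬g1 = ¬0 = 1
g3 = x1 ∧ g2 = 1 ∧ 1 = 1
g4 = g3 ∧ x5 = 1 ∧ 0 = 0
g5 = ¬g4 = ¬0 = 1
g6 = x4 ∧ g5 = 0 ∧ 1 = 0
g7 = g3 ∨ g6 = 1 ∨ 0 = 1
g8 = g3 ∧ g7 = 1 ∧ 1 = 1
So g8 = 1 as required.

x1=1, x2=1, x3=0, x4=0, x5=0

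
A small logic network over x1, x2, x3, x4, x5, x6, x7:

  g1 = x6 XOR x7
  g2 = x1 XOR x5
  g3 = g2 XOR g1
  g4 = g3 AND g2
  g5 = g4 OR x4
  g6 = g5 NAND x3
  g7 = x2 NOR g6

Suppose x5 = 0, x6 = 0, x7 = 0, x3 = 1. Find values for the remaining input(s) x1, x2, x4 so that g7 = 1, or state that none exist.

Check with x5 = 0, x6 = 0, x7 = 0, x3 = 1 and x1=1, x2=0, x4=0:
g1 = x6 XOR x7 = 0 XOR 0 = 0
g2 = x1 XOR x5 = 1 XOR 0 = 1
g3 = g2 XOR g1 = 1 XOR 0 = 1
g4 = g3 AND g2 = 1 AND 1 = 1
g5 = g4 OR x4 = 1 OR 0 = 1
g6 = g5 NAND x3 = 1 NAND 1 = 0
g7 = x2 NOR g6 = 0 NOR 0 = 1
So g7 = 1.

x1=1, x2=0, x4=0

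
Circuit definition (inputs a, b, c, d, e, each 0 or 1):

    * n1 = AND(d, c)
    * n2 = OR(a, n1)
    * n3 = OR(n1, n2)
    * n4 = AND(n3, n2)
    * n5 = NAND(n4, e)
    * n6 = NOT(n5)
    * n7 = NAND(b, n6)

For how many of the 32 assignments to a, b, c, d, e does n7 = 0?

5

n7 = NAND(b, n6) must be 0, so both b = 1 and n6 = 1.
Satisfying assignments:
  a=0, b=1, c=1, d=1, e=1
  a=1, b=1, c=0, d=0, e=1
  a=1, b=1, c=0, d=1, e=1
  a=1, b=1, c=1, d=0, e=1
  a=1, b=1, c=1, d=1, e=1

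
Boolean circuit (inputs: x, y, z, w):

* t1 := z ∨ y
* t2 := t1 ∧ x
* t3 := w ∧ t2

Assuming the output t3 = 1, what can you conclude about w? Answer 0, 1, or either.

1

t3 = w ∧ t2 must be 1, so both w = 1 and t2 = 1.
Every assignment with t3 = 1 has w = 1; there are 3 such assignment(s).
  x=1, y=0, z=1, w=1
  x=1, y=1, z=0, w=1
  x=1, y=1, z=1, w=1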